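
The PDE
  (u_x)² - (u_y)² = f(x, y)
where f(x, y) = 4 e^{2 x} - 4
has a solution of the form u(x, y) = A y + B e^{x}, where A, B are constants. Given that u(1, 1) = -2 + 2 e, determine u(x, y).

Substitute the ansatz u = A y + B e^{x} into the left-hand side.
Derivatives of the ansatz:
  u_x = B e^{x}
  u_y = A
Term by term:
  (u_x)² = B^{2} e^{2 x}
  -(u_y)² = - A^{2}
So the left-hand side equals
  - A^{2} + B^{2} e^{2 x}
This must equal f(x, y) = 4 e^{2 x} - 4 identically.
Matching coefficients of the independent functions:
  [constant term]:  - A^{2} = -4
  [e^{2 x}]:  B^{2} = 4
These equations allow (A, B) = (-2, -2) or (-2, 2) or (2, -2) or (2, 2).
Impose the point condition(s):
  u(1, 1) = -2 + 2 e  ⟹  A + e B = -2 + 2 e
Only A = -2, B = 2 satisfies everything.
Hence u(x, y) = - 2 y + 2 e^{x}.

Answer: u(x, y) = - 2 y + 2 e^{x}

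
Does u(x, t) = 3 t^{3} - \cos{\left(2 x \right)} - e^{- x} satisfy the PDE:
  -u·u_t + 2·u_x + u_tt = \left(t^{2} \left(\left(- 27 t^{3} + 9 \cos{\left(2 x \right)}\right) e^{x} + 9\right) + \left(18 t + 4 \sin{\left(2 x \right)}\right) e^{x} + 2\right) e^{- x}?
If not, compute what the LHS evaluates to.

Answer: Yes

Derivation:
Evaluate each term of the left-hand side for u = 3 t^{3} - \cos{\left(2 x \right)} - e^{- x}.
Derivatives:
  u_t = 9 t^{2}
  u_x = 2 \sin{\left(2 x \right)} + e^{- x}
  u_tt = 18 t
Terms:
  -u·u_t = 9 t^{2} \left(\left(- 3 t^{3} + \cos{\left(2 x \right)}\right) e^{x} + 1\right) e^{- x}
  2·u_x = 4 \sin{\left(2 x \right)} + 2 e^{- x}
  u_tt = 18 t
Sum: LHS = \left(t^{2} \left(\left(- 27 t^{3} + 9 \cos{\left(2 x \right)}\right) e^{x} + 9\right) + \left(18 t + 4 \sin{\left(2 x \right)}\right) e^{x} + 2\right) e^{- x}
This is exactly the given right-hand side, so u is a solution.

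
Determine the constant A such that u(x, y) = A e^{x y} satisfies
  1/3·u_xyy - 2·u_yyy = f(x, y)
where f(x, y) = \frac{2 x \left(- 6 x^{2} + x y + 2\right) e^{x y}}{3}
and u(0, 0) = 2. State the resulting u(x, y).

Answer: u(x, y) = 2 e^{x y}

Derivation:
Substitute the ansatz u = A e^{x y} into the left-hand side.
Derivatives of the ansatz:
  u_xyy = A x^{2} y e^{x y} + 2 A x e^{x y}
  u_yyy = A x^{3} e^{x y}
Term by term:
  1/3·u_xyy = \frac{A x^{2} y e^{x y}}{3} + \frac{2 A x e^{x y}}{3}
  -2·u_yyy = - 2 A x^{3} e^{x y}
So the left-hand side equals
  - 2 A x^{3} e^{x y} + \frac{A x^{2} y e^{x y}}{3} + \frac{2 A x e^{x y}}{3}
This must equal f(x, y) identically; expanded, f = - 4 x^{3} e^{x y} + \frac{2 x^{2} y e^{x y}}{3} + \frac{4 x e^{x y}}{3}.
Matching coefficients of the independent functions:
  [x e^{x y}]:  \frac{2 A}{3} = \frac{4}{3}
  [x^{3} e^{x y}]:  - 2 A = -4
  [x^{2} y e^{x y}]:  \frac{A}{3} = \frac{2}{3}
Solving: A = 2.
Check against the point condition:
  u(0, 0) = 2  ⟹  A = 2  ✓
Hence u(x, y) = 2 e^{x y}.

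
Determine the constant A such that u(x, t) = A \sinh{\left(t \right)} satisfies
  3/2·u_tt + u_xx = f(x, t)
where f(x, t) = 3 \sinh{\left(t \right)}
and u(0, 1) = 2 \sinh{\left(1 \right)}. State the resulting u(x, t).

Answer: u(x, t) = 2 \sinh{\left(t \right)}

Derivation:
Substitute the ansatz u = A \sinh{\left(t \right)} into the left-hand side.
Derivatives of the ansatz:
  u_tt = A \sinh{\left(t \right)}
  u_xx = 0
Term by term:
  3/2·u_tt = \frac{3 A \sinh{\left(t \right)}}{2}
  u_xx = 0
So the left-hand side equals
  \frac{3 A \sinh{\left(t \right)}}{2}
This must equal f(x, t) = 3 \sinh{\left(t \right)} identically.
Matching coefficients of the independent functions:
  [\sinh{\left(t \right)}]:  \frac{3 A}{2} = 3
Solving: A = 2.
Check against the point condition:
  u(0, 1) = 2 \sinh{\left(1 \right)}  ⟹  A \sinh{\left(1 \right)} = 2 \sinh{\left(1 \right)}  ✓
Hence u(x, t) = 2 \sinh{\left(t \right)}.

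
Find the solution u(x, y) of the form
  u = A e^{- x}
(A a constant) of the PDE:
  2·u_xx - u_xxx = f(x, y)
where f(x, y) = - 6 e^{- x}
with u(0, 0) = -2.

Substitute the ansatz u = A e^{- x} into the left-hand side.
Derivatives of the ansatz:
  u_xx = A e^{- x}
  u_xxx = - A e^{- x}
Term by term:
  2·u_xx = 2 A e^{- x}
  -u_xxx = A e^{- x}
So the left-hand side equals
  3 A e^{- x}
This must equal f(x, y) = - 6 e^{- x} identically.
Matching coefficients of the independent functions:
  [e^{- x}]:  3 A = -6
Solving: A = -2.
Check against the point condition:
  u(0, 0) = -2  ⟹  A = -2  ✓
Hence u(x, y) = - 2 e^{- x}.

Answer: u(x, y) = - 2 e^{- x}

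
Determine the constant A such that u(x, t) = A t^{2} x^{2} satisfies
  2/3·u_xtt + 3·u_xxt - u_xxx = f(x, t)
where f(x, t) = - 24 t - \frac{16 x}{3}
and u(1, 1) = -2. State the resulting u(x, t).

Substitute the ansatz u = A t^{2} x^{2} into the left-hand side.
Derivatives of the ansatz:
  u_xtt = 4 A x
  u_xxt = 4 A t
  u_xxx = 0
Term by term:
  2/3·u_xtt = \frac{8 A x}{3}
  3·u_xxt = 12 A t
  -u_xxx = 0
So the left-hand side equals
  12 A t + \frac{8 A x}{3}
This must equal f(x, t) = - 24 t - \frac{16 x}{3} identically.
Matching coefficients of the independent functions:
  [t]:  12 A = -24
  [x]:  \frac{8 A}{3} = - \frac{16}{3}
Solving: A = -2.
Check against the point condition:
  u(1, 1) = -2  ⟹  A = -2  ✓
Hence u(x, t) = - 2 t^{2} x^{2}.

Answer: u(x, t) = - 2 t^{2} x^{2}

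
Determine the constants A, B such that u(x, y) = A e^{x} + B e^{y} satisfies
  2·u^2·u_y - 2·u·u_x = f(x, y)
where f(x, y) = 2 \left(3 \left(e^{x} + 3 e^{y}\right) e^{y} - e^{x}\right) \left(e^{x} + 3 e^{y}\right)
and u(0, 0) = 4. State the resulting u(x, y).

Substitute the ansatz u = A e^{x} + B e^{y} into the left-hand side.
Derivatives of the ansatz:
  u_y = B e^{y}
  u_x = A e^{x}
Term by term:
  2·u^2·u_y = 2 A^{2} B e^{2 x} e^{y} + 4 A B^{2} e^{x} e^{2 y} + 2 B^{3} e^{3 y}
  -2·u·u_x = - 2 A^{2} e^{2 x} - 2 A B e^{x} e^{y}
So the left-hand side equals
  2 A^{2} B e^{2 x} e^{y} - 2 A^{2} e^{2 x} + 4 A B^{2} e^{x} e^{2 y} - 2 A B e^{x} e^{y} + 2 B^{3} e^{3 y}
This must equal f(x, y) identically; expanded, f = 6 e^{2 x} e^{y} - 2 e^{2 x} + 36 e^{x} e^{2 y} - 6 e^{x} e^{y} + 54 e^{3 y}.
Matching coefficients of the independent functions:
  [e^{x} e^{y}]:  - 2 A B = -6
  [e^{x} e^{2 y}]:  4 A B^{2} = 36
  [e^{2 x} e^{y}]:  2 A^{2} B = 6
  [e^{2 x}]:  - 2 A^{2} = -2
  [e^{3 y}]:  2 B^{3} = 54
Solving: A = 1, B = 3.
Check against the point condition:
  u(0, 0) = 4  ⟹  A + B = 4  ✓
Hence u(x, y) = e^{x} + 3 e^{y}.

Answer: u(x, y) = e^{x} + 3 e^{y}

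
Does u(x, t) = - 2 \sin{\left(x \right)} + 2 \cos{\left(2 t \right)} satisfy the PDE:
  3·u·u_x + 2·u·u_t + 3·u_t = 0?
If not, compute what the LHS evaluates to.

Answer: No, the LHS evaluates to - 12 \sin{\left(2 t \right)} - 8 \sin{\left(4 t \right)} + 6 \sin{\left(2 x \right)} + 2 \cos{\left(2 t - x \right)} - 14 \cos{\left(2 t + x \right)}

Derivation:
Evaluate each term of the left-hand side for u = - 2 \sin{\left(x \right)} + 2 \cos{\left(2 t \right)}.
Derivatives:
  u_x = - 2 \cos{\left(x \right)}
  u_t = - 4 \sin{\left(2 t \right)}
Terms:
  3·u·u_x = 12 \left(\sin{\left(x \right)} - \cos{\left(2 t \right)}\right) \cos{\left(x \right)}
  2·u·u_t = 16 \left(\sin{\left(x \right)} - \cos{\left(2 t \right)}\right) \sin{\left(2 t \right)}
  3·u_t = - 12 \sin{\left(2 t \right)}
Sum: LHS = - 12 \sin{\left(2 t \right)} - 8 \sin{\left(4 t \right)} + 6 \sin{\left(2 x \right)} + 2 \cos{\left(2 t - x \right)} - 14 \cos{\left(2 t + x \right)}
Given right-hand side: 0. Difference LHS − RHS = - 12 \sin{\left(2 t \right)} - 8 \sin{\left(4 t \right)} + 6 \sin{\left(2 x \right)} + 2 \cos{\left(2 t - x \right)} - 14 \cos{\left(2 t + x \right)} ≠ 0, so u is not a solution.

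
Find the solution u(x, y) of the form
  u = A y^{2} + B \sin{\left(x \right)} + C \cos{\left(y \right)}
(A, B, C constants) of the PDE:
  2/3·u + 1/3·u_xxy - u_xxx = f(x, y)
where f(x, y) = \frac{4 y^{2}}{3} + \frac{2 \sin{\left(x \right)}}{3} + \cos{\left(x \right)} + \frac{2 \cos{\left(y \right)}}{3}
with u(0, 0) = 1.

Substitute the ansatz u = A y^{2} + B \sin{\left(x \right)} + C \cos{\left(y \right)} into the left-hand side.
Derivatives of the ansatz:
  u_xxy = 0
  u_xxx = - B \cos{\left(x \right)}
Term by term:
  2/3·u = \frac{2 A y^{2}}{3} + \frac{2 B \sin{\left(x \right)}}{3} + \frac{2 C \cos{\left(y \right)}}{3}
  1/3·u_xxy = 0
  -u_xxx = B \cos{\left(x \right)}
So the left-hand side equals
  \frac{2 A y^{2}}{3} + \frac{2 B \sin{\left(x \right)}}{3} + B \cos{\left(x \right)} + \frac{2 C \cos{\left(y \right)}}{3}
This must equal f(x, y) = \frac{4 y^{2}}{3} + \frac{2 \sin{\left(x \right)}}{3} + \cos{\left(x \right)} + \frac{2 \cos{\left(y \right)}}{3} identically.
Matching coefficients of the independent functions:
  [y^{2}]:  \frac{2 A}{3} = \frac{4}{3}
  [\sin{\left(x \right)}]:  \frac{2 B}{3} = \frac{2}{3}
  [\cos{\left(x \right)}]:  B = 1
  [\cos{\left(y \right)}]:  \frac{2 C}{3} = \frac{2}{3}
Solving: A = 2, B = 1, C = 1.
Check against the point condition:
  u(0, 0) = 1  ⟹  C = 1  ✓
Hence u(x, y) = 2 y^{2} + \sin{\left(x \right)} + \cos{\left(y \right)}.

Answer: u(x, y) = 2 y^{2} + \sin{\left(x \right)} + \cos{\left(y \right)}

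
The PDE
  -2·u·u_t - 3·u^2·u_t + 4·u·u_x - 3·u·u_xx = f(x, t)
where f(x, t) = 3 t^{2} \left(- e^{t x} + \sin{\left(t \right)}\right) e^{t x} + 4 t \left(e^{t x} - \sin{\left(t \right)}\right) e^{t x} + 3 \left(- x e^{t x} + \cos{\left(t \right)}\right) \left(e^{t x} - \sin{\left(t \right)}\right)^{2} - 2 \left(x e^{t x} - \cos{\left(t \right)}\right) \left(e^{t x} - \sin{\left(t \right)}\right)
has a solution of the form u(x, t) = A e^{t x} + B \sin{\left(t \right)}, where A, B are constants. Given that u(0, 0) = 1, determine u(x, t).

Answer: u(x, t) = e^{t x} - \sin{\left(t \right)}

Derivation:
Substitute the ansatz u = A e^{t x} + B \sin{\left(t \right)} into the left-hand side.
Derivatives of the ansatz:
  u_t = A x e^{t x} + B \cos{\left(t \right)}
  u_x = A t e^{t x}
  u_xx = A t^{2} e^{t x}
Term by term:
  -2·u·u_t = - 2 A^{2} x e^{2 t x} - 2 A B x e^{t x} \sin{\left(t \right)} - 2 A B e^{t x} \cos{\left(t \right)} - 2 B^{2} \sin{\left(t \right)} \cos{\left(t \right)}
  -3·u^2·u_t = - 3 A^{3} x e^{3 t x} - 6 A^{2} B x e^{2 t x} \sin{\left(t \right)} - 3 A^{2} B e^{2 t x} \cos{\left(t \right)} - 3 A B^{2} x e^{t x} \sin^{2}{\left(t \right)} - 6 A B^{2} e^{t x} \sin{\left(t \right)} \cos{\left(t \right)} - 3 B^{3} \sin^{2}{\left(t \right)} \cos{\left(t \right)}
  4·u·u_x = 4 A^{2} t e^{2 t x} + 4 A B t e^{t x} \sin{\left(t \right)}
  -3·u·u_xx = - 3 A^{2} t^{2} e^{2 t x} - 3 A B t^{2} e^{t x} \sin{\left(t \right)}
So the left-hand side equals
  - 3 A^{3} x e^{3 t x} - 6 A^{2} B x e^{2 t x} \sin{\left(t \right)} - 3 A^{2} B e^{2 t x} \cos{\left(t \right)} - 3 A^{2} t^{2} e^{2 t x} + 4 A^{2} t e^{2 t x} - 2 A^{2} x e^{2 t x} - 3 A B^{2} x e^{t x} \sin^{2}{\left(t \right)} - 6 A B^{2} e^{t x} \sin{\left(t \right)} \cos{\left(t \right)} - 3 A B t^{2} e^{t x} \sin{\left(t \right)} + 4 A B t e^{t x} \sin{\left(t \right)} - 2 A B x e^{t x} \sin{\left(t \right)} - 2 A B e^{t x} \cos{\left(t \right)} - 3 B^{3} \sin^{2}{\left(t \right)} \cos{\left(t \right)} - 2 B^{2} \sin{\left(t \right)} \cos{\left(t \right)}
This must equal f(x, t) identically; expanded, f = - 3 t^{2} e^{2 t x} + 3 t^{2} e^{t x} \sin{\left(t \right)} + 4 t e^{2 t x} - 4 t e^{t x} \sin{\left(t \right)} - 3 x e^{3 t x} + 6 x e^{2 t x} \sin{\left(t \right)} - 2 x e^{2 t x} - 3 x e^{t x} \sin^{2}{\left(t \right)} + 2 x e^{t x} \sin{\left(t \right)} + 3 e^{2 t x} \cos{\left(t \right)} - 6 e^{t x} \sin{\left(t \right)} \cos{\left(t \right)} + 2 e^{t x} \cos{\left(t \right)} + 3 \sin^{2}{\left(t \right)} \cos{\left(t \right)} - 2 \sin{\left(t \right)} \cos{\left(t \right)}.
Matching coefficients of the independent functions:
  [t e^{2 t x}]:  4 A^{2} = 4
  [t^{2} e^{2 t x}]:  - 3 A^{2} = -3
  [x e^{2 t x}]:  - 2 A^{2} = -2
  [x e^{3 t x}]:  - 3 A^{3} = -3
  [e^{t x} \cos{\left(t \right)}, x e^{t x} \sin{\left(t \right)}]:  - 2 A B = 2
  [e^{2 t x} \cos{\left(t \right)}]:  - 3 A^{2} B = 3
  [\sin{\left(t \right)} \cos{\left(t \right)}]:  - 2 B^{2} = -2
  [\sin^{2}{\left(t \right)} \cos{\left(t \right)}]:  - 3 B^{3} = 3
  [t e^{t x} \sin{\left(t \right)}]:  4 A B = -4
  [t^{2} e^{t x} \sin{\left(t \right)}]:  - 3 A B = 3
  [x e^{t x} \sin^{2}{\left(t \right)}]:  - 3 A B^{2} = -3
  [x e^{2 t x} \sin{\left(t \right)}]:  - 6 A^{2} B = 6
  [e^{t x} \sin{\left(t \right)} \cos{\left(t \right)}]:  - 6 A B^{2} = -6
Solving: A = 1, B = -1.
Check against the point condition:
  u(0, 0) = 1  ⟹  A = 1  ✓
Hence u(x, t) = e^{t x} - \sin{\left(t \right)}.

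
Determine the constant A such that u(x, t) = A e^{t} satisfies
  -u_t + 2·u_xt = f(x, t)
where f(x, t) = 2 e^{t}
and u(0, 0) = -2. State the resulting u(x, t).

Substitute the ansatz u = A e^{t} into the left-hand side.
Derivatives of the ansatz:
  u_t = A e^{t}
  u_xt = 0
Term by term:
  -u_t = - A e^{t}
  2·u_xt = 0
So the left-hand side equals
  - A e^{t}
This must equal f(x, t) = 2 e^{t} identically.
Matching coefficients of the independent functions:
  [e^{t}]:  - A = 2
Solving: A = -2.
Check against the point condition:
  u(0, 0) = -2  ⟹  A = -2  ✓
Hence u(x, t) = - 2 e^{t}.

Answer: u(x, t) = - 2 e^{t}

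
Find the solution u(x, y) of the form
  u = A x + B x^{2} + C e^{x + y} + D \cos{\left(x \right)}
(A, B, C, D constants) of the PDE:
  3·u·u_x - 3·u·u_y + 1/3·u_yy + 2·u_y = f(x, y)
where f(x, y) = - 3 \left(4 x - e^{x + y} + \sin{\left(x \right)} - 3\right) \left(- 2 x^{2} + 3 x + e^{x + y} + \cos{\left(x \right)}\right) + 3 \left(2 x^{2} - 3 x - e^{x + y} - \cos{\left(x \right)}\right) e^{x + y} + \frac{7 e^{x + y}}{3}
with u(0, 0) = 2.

Substitute the ansatz u = A x + B x^{2} + C e^{x + y} + D \cos{\left(x \right)} into the left-hand side.
Derivatives of the ansatz:
  u_x = A + 2 B x + C e^{x} e^{y} - D \sin{\left(x \right)}
  u_y = C e^{x} e^{y}
  u_yy = C e^{x} e^{y}
Term by term:
  3·u·u_x = 3 A^{2} x + 9 A B x^{2} + 3 A C x e^{x} e^{y} + 3 A C e^{x} e^{y} - 3 A D x \sin{\left(x \right)} + 3 A D \cos{\left(x \right)} + 6 B^{2} x^{3} + 3 B C x^{2} e^{x} e^{y} + 6 B C x e^{x} e^{y} - 3 B D x^{2} \sin{\left(x \right)} + 6 B D x \cos{\left(x \right)} + 3 C^{2} e^{2 x} e^{2 y} - 3 C D e^{x} e^{y} \sin{\left(x \right)} + 3 C D e^{x} e^{y} \cos{\left(x \right)} - 3 D^{2} \sin{\left(x \right)} \cos{\left(x \right)}
  -3·u·u_y = - 3 A C x e^{x} e^{y} - 3 B C x^{2} e^{x} e^{y} - 3 C^{2} e^{2 x} e^{2 y} - 3 C D e^{x} e^{y} \cos{\left(x \right)}
  1/3·u_yy = \frac{C e^{x} e^{y}}{3}
  2·u_y = 2 C e^{x} e^{y}
So the left-hand side equals
  3 A^{2} x + 9 A B x^{2} + 3 A C e^{x} e^{y} - 3 A D x \sin{\left(x \right)} + 3 A D \cos{\left(x \right)} + 6 B^{2} x^{3} + 6 B C x e^{x} e^{y} - 3 B D x^{2} \sin{\left(x \right)} + 6 B D x \cos{\left(x \right)} - 3 C D e^{x} e^{y} \sin{\left(x \right)} + \frac{7 C e^{x} e^{y}}{3} - 3 D^{2} \sin{\left(x \right)} \cos{\left(x \right)}
This must equal f(x, y) identically; expanded, f = 24 x^{3} + 6 x^{2} \sin{\left(x \right)} - 54 x^{2} - 12 x e^{x} e^{y} - 9 x \sin{\left(x \right)} - 12 x \cos{\left(x \right)} + 27 x - 3 e^{x} e^{y} \sin{\left(x \right)} + \frac{34 e^{x} e^{y}}{3} - 3 \sin{\left(x \right)} \cos{\left(x \right)} + 9 \cos{\left(x \right)}.
Matching coefficients of the independent functions:
  [x]:  3 A^{2} = 27
  [x^{2}]:  9 A B = -54
  [x^{3}]:  6 B^{2} = 24
  [x \sin{\left(x \right)}]:  - 3 A D = -9
  [x \cos{\left(x \right)}]:  6 B D = -12
  [x^{2} \sin{\left(x \right)}]:  - 3 B D = 6
  [e^{x} e^{y}]:  3 A C + \frac{7 C}{3} = \frac{34}{3}
  [\sin{\left(x \right)} \cos{\left(x \right)}]:  - 3 D^{2} = -3
  [x e^{x} e^{y}]:  6 B C = -12
  [e^{x} e^{y} \sin{\left(x \right)}]:  - 3 C D = -3
  [\cos{\left(x \right)}]:  3 A D = 9
Solving: A = 3, B = -2, C = 1, D = 1.
Check against the point condition:
  u(0, 0) = 2  ⟹  C + D = 2  ✓
Hence u(x, y) = - 2 x^{2} + 3 x + e^{x + y} + \cos{\left(x \right)}.

Answer: u(x, y) = - 2 x^{2} + 3 x + e^{x + y} + \cos{\left(x \right)}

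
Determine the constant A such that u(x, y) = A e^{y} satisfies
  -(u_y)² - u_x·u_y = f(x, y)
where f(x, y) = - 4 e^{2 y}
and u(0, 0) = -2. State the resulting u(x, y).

Answer: u(x, y) = - 2 e^{y}

Derivation:
Substitute the ansatz u = A e^{y} into the left-hand side.
Derivatives of the ansatz:
  u_y = A e^{y}
  u_x = 0
Term by term:
  -(u_y)² = - A^{2} e^{2 y}
  -u_x·u_y = 0
So the left-hand side equals
  - A^{2} e^{2 y}
This must equal f(x, y) = - 4 e^{2 y} identically.
Matching coefficients of the independent functions:
  [e^{2 y}]:  - A^{2} = -4
These equations allow (A) = (-2) or (2).
Impose the point condition(s):
  u(0, 0) = -2  ⟹  A = -2
Only A = -2 satisfies everything.
Hence u(x, y) = - 2 e^{y}.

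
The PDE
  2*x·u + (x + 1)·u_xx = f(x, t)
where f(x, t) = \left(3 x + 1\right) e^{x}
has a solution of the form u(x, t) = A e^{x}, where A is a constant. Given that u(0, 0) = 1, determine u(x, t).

Substitute the ansatz u = A e^{x} into the left-hand side.
Derivatives of the ansatz:
  u_xx = A e^{x}
Term by term:
  2*x·u = 2 A x e^{x}
  (x + 1)·u_xx = A x e^{x} + A e^{x}
So the left-hand side equals
  3 A x e^{x} + A e^{x}
This must equal f(x, t) identically; expanded, f = 3 x e^{x} + e^{x}.
Matching coefficients of the independent functions:
  [x e^{x}]:  3 A = 3
  [e^{x}]:  A = 1
Solving: A = 1.
Check against the point condition:
  u(0, 0) = 1  ⟹  A = 1  ✓
Hence u(x, t) = e^{x}.

Answer: u(x, t) = e^{x}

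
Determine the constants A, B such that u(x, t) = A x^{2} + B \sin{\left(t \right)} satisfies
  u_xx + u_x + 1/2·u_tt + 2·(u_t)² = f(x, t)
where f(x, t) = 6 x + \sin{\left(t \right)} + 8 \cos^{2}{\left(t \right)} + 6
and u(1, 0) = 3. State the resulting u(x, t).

Substitute the ansatz u = A x^{2} + B \sin{\left(t \right)} into the left-hand side.
Derivatives of the ansatz:
  u_xx = 2 A
  u_x = 2 A x
  u_tt = - B \sin{\left(t \right)}
  u_t = B \cos{\left(t \right)}
Term by term:
  u_xx = 2 A
  u_x = 2 A x
  1/2·u_tt = - \frac{B \sin{\left(t \right)}}{2}
  2·(u_t)² = 2 B^{2} \cos^{2}{\left(t \right)}
So the left-hand side equals
  2 A x + 2 A + 2 B^{2} \cos^{2}{\left(t \right)} - \frac{B \sin{\left(t \right)}}{2}
This must equal f(x, t) = 6 x + \sin{\left(t \right)} + 8 \cos^{2}{\left(t \right)} + 6 identically.
Matching coefficients of the independent functions:
  [constant term, x]:  2 A = 6
  [\sin{\left(t \right)}]:  - \frac{B}{2} = 1
  [\cos^{2}{\left(t \right)}]:  2 B^{2} = 8
Solving: A = 3, B = -2.
Check against the point condition:
  u(1, 0) = 3  ⟹  A = 3  ✓
Hence u(x, t) = 3 x^{2} - 2 \sin{\left(t \right)}.

Answer: u(x, t) = 3 x^{2} - 2 \sin{\left(t \right)}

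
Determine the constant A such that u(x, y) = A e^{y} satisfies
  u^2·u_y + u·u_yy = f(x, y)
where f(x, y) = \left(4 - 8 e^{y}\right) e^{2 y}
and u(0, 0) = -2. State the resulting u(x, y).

Substitute the ansatz u = A e^{y} into the left-hand side.
Derivatives of the ansatz:
  u_y = A e^{y}
  u_yy = A e^{y}
Term by term:
  u^2·u_y = A^{3} e^{3 y}
  u·u_yy = A^{2} e^{2 y}
So the left-hand side equals
  A^{3} e^{3 y} + A^{2} e^{2 y}
This must equal f(x, y) identically; expanded, f = - 8 e^{3 y} + 4 e^{2 y}.
Matching coefficients of the independent functions:
  [e^{2 y}]:  A^{2} = 4
  [e^{3 y}]:  A^{3} = -8
Solving: A = -2.
Check against the point condition:
  u(0, 0) = -2  ⟹  A = -2  ✓
Hence u(x, y) = - 2 e^{y}.

Answer: u(x, y) = - 2 e^{y}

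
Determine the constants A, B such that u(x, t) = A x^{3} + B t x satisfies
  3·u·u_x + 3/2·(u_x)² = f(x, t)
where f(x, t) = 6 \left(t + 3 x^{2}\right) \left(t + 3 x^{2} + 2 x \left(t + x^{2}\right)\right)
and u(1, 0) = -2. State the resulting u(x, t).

Answer: u(x, t) = - 2 t x - 2 x^{3}

Derivation:
Substitute the ansatz u = A x^{3} + B t x into the left-hand side.
Derivatives of the ansatz:
  u_x = 3 A x^{2} + B t
Term by term:
  3·u·u_x = 9 A^{2} x^{5} + 12 A B t x^{3} + 3 B^{2} t^{2} x
  3/2·(u_x)² = \frac{27 A^{2} x^{4}}{2} + 9 A B t x^{2} + \frac{3 B^{2} t^{2}}{2}
So the left-hand side equals
  9 A^{2} x^{5} + \frac{27 A^{2} x^{4}}{2} + 12 A B t x^{3} + 9 A B t x^{2} + 3 B^{2} t^{2} x + \frac{3 B^{2} t^{2}}{2}
This must equal f(x, t) identically; expanded, f = 12 t^{2} x + 6 t^{2} + 48 t x^{3} + 36 t x^{2} + 36 x^{5} + 54 x^{4}.
Matching coefficients of the independent functions:
  [t^{2}]:  \frac{3 B^{2}}{2} = 6
  [x^{4}]:  \frac{27 A^{2}}{2} = 54
  [x^{5}]:  9 A^{2} = 36
  [t x^{2}]:  9 A B = 36
  [t x^{3}]:  12 A B = 48
  [t^{2} x]:  3 B^{2} = 12
These equations allow (A, B) = (-2, -2) or (2, 2).
Impose the point condition(s):
  u(1, 0) = -2  ⟹  A = -2
Only A = -2, B = -2 satisfies everything.
Hence u(x, t) = - 2 t x - 2 x^{3}.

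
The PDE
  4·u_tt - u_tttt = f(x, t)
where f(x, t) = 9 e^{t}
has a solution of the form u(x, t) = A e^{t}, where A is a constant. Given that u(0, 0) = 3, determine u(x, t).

Answer: u(x, t) = 3 e^{t}

Derivation:
Substitute the ansatz u = A e^{t} into the left-hand side.
Derivatives of the ansatz:
  u_tt = A e^{t}
  u_tttt = A e^{t}
Term by term:
  4·u_tt = 4 A e^{t}
  -u_tttt = - A e^{t}
So the left-hand side equals
  3 A e^{t}
This must equal f(x, t) = 9 e^{t} identically.
Matching coefficients of the independent functions:
  [e^{t}]:  3 A = 9
Solving: A = 3.
Check against the point condition:
  u(0, 0) = 3  ⟹  A = 3  ✓
Hence u(x, t) = 3 e^{t}.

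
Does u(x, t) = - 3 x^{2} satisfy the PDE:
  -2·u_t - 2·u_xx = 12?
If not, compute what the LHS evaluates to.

Evaluate each term of the left-hand side for u = - 3 x^{2}.
Derivatives:
  u_t = 0
  u_xx = -6
Terms:
  -2·u_t = 0
  -2·u_xx = 12
Sum: LHS = 12
This is exactly the given right-hand side, so u is a solution.

Answer: Yes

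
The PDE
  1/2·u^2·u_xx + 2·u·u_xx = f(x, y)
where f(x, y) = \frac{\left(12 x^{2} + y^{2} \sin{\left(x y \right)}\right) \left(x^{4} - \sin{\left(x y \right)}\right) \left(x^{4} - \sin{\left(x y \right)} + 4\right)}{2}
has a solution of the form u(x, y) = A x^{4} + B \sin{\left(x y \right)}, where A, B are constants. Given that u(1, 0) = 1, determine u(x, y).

Substitute the ansatz u = A x^{4} + B \sin{\left(x y \right)} into the left-hand side.
Derivatives of the ansatz:
  u_xx = 12 A x^{2} - B y^{2} \sin{\left(x y \right)}
Term by term:
  1/2·u^2·u_xx = 6 A^{3} x^{10} - \frac{A^{2} B x^{8} y^{2} \sin{\left(x y \right)}}{2} + 12 A^{2} B x^{6} \sin{\left(x y \right)} - A B^{2} x^{4} y^{2} \sin^{2}{\left(x y \right)} + 6 A B^{2} x^{2} \sin^{2}{\left(x y \right)} - \frac{B^{3} y^{2} \sin^{3}{\left(x y \right)}}{2}
  2·u·u_xx = 24 A^{2} x^{6} - 2 A B x^{4} y^{2} \sin{\left(x y \right)} + 24 A B x^{2} \sin{\left(x y \right)} - 2 B^{2} y^{2} \sin^{2}{\left(x y \right)}
So the left-hand side equals
  6 A^{3} x^{10} - \frac{A^{2} B x^{8} y^{2} \sin{\left(x y \right)}}{2} + 12 A^{2} B x^{6} \sin{\left(x y \right)} + 24 A^{2} x^{6} - A B^{2} x^{4} y^{2} \sin^{2}{\left(x y \right)} + 6 A B^{2} x^{2} \sin^{2}{\left(x y \right)} - 2 A B x^{4} y^{2} \sin{\left(x y \right)} + 24 A B x^{2} \sin{\left(x y \right)} - \frac{B^{3} y^{2} \sin^{3}{\left(x y \right)}}{2} - 2 B^{2} y^{2} \sin^{2}{\left(x y \right)}
This must equal f(x, y) identically; expanded, f = 6 x^{10} + \frac{x^{8} y^{2} \sin{\left(x y \right)}}{2} - 12 x^{6} \sin{\left(x y \right)} + 24 x^{6} - x^{4} y^{2} \sin^{2}{\left(x y \right)} + 2 x^{4} y^{2} \sin{\left(x y \right)} + 6 x^{2} \sin^{2}{\left(x y \right)} - 24 x^{2} \sin{\left(x y \right)} + \frac{y^{2} \sin^{3}{\left(x y \right)}}{2} - 2 y^{2} \sin^{2}{\left(x y \right)}.
Matching coefficients of the independent functions:
  [x^{6}]:  24 A^{2} = 24
  [x^{10}]:  6 A^{3} = 6
  [x^{2} \sin{\left(x y \right)}]:  24 A B = -24
  [x^{2} \sin^{2}{\left(x y \right)}]:  6 A B^{2} = 6
  [x^{6} \sin{\left(x y \right)}]:  12 A^{2} B = -12
  [y^{2} \sin^{2}{\left(x y \right)}]:  - 2 B^{2} = -2
  [y^{2} \sin^{3}{\left(x y \right)}]:  - \frac{B^{3}}{2} = \frac{1}{2}
  [x^{4} y^{2} \sin{\left(x y \right)}]:  - 2 A B = 2
  [x^{4} y^{2} \sin^{2}{\left(x y \right)}]:  - A B^{2} = -1
  [x^{8} y^{2} \sin{\left(x y \right)}]:  - \frac{A^{2} B}{2} = \frac{1}{2}
Solving: A = 1, B = -1.
Check against the point condition:
  u(1, 0) = 1  ⟹  A = 1  ✓
Hence u(x, y) = x^{4} - \sin{\left(x y \right)}.

Answer: u(x, y) = x^{4} - \sin{\left(x y \right)}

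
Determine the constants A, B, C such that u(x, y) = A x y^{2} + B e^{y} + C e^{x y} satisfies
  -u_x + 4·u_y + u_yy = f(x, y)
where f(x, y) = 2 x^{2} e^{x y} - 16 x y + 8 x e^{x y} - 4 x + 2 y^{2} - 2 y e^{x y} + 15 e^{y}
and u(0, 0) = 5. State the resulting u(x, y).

Substitute the ansatz u = A x y^{2} + B e^{y} + C e^{x y} into the left-hand side.
Derivatives of the ansatz:
  u_x = A y^{2} + C y e^{x y}
  u_y = 2 A x y + B e^{y} + C x e^{x y}
  u_yy = 2 A x + B e^{y} + C x^{2} e^{x y}
Term by term:
  -u_x = - A y^{2} - C y e^{x y}
  4·u_y = 8 A x y + 4 B e^{y} + 4 C x e^{x y}
  u_yy = 2 A x + B e^{y} + C x^{2} e^{x y}
So the left-hand side equals
  8 A x y + 2 A x - A y^{2} + 5 B e^{y} + C x^{2} e^{x y} + 4 C x e^{x y} - C y e^{x y}
This must equal f(x, y) = 2 x^{2} e^{x y} - 16 x y + 8 x e^{x y} - 4 x + 2 y^{2} - 2 y e^{x y} + 15 e^{y} identically.
Matching coefficients of the independent functions:
  [x]:  2 A = -4
  [y^{2}]:  - A = 2
  [x y]:  8 A = -16
  [x e^{x y}]:  4 C = 8
  [x^{2} e^{x y}]:  C = 2
  [y e^{x y}]:  - C = -2
  [e^{y}]:  5 B = 15
Solving: A = -2, B = 3, C = 2.
Check against the point condition:
  u(0, 0) = 5  ⟹  B + C = 5  ✓
Hence u(x, y) = - 2 x y^{2} + 3 e^{y} + 2 e^{x y}.

Answer: u(x, y) = - 2 x y^{2} + 3 e^{y} + 2 e^{x y}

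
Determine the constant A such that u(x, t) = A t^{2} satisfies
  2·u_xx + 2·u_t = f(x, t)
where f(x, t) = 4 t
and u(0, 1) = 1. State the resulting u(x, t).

Substitute the ansatz u = A t^{2} into the left-hand side.
Derivatives of the ansatz:
  u_xx = 0
  u_t = 2 A t
Term by term:
  2·u_xx = 0
  2·u_t = 4 A t
So the left-hand side equals
  4 A t
This must equal f(x, t) = 4 t identically.
Matching coefficients of the independent functions:
  [t]:  4 A = 4
Solving: A = 1.
Check against the point condition:
  u(0, 1) = 1  ⟹  A = 1  ✓
Hence u(x, t) = t^{2}.

Answer: u(x, t) = t^{2}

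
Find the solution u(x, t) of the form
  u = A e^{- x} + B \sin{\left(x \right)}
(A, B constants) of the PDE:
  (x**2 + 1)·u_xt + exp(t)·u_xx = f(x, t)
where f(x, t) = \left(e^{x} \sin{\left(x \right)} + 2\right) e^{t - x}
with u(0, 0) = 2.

Substitute the ansatz u = A e^{- x} + B \sin{\left(x \right)} into the left-hand side.
Derivatives of the ansatz:
  u_xt = 0
  u_xx = A e^{- x} - B \sin{\left(x \right)}
Term by term:
  (x**2 + 1)·u_xt = 0
  exp(t)·u_xx = A e^{t} e^{- x} - B e^{t} \sin{\left(x \right)}
So the left-hand side equals
  A e^{t} e^{- x} - B e^{t} \sin{\left(x \right)}
This must equal f(x, t) identically; expanded, f = e^{t} \sin{\left(x \right)} + 2 e^{t} e^{- x}.
Matching coefficients of the independent functions:
  [e^{t} e^{- x}]:  A = 2
  [e^{t} \sin{\left(x \right)}]:  - B = 1
Solving: A = 2, B = -1.
Check against the point condition:
  u(0, 0) = 2  ⟹  A = 2  ✓
Hence u(x, t) = - \sin{\left(x \right)} + 2 e^{- x}.

Answer: u(x, t) = - \sin{\left(x \right)} + 2 e^{- x}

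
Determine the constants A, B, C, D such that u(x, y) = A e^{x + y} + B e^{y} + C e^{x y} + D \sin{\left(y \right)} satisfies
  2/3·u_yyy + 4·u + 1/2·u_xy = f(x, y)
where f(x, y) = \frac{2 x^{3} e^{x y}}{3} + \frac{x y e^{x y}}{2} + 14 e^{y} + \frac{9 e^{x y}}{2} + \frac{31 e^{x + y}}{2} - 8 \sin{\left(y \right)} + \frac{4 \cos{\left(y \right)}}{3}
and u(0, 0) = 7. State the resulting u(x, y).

Substitute the ansatz u = A e^{x + y} + B e^{y} + C e^{x y} + D \sin{\left(y \right)} into the left-hand side.
Derivatives of the ansatz:
  u_yyy = A e^{x} e^{y} + B e^{y} + C x^{3} e^{x y} - D \cos{\left(y \right)}
  u_xy = A e^{x} e^{y} + C x y e^{x y} + C e^{x y}
Term by term:
  2/3·u_yyy = \frac{2 A e^{x} e^{y}}{3} + \frac{2 B e^{y}}{3} + \frac{2 C x^{3} e^{x y}}{3} - \frac{2 D \cos{\left(y \right)}}{3}
  4·u = 4 A e^{x} e^{y} + 4 B e^{y} + 4 C e^{x y} + 4 D \sin{\left(y \right)}
  1/2·u_xy = \frac{A e^{x} e^{y}}{2} + \frac{C x y e^{x y}}{2} + \frac{C e^{x y}}{2}
So the left-hand side equals
  \frac{31 A e^{x} e^{y}}{6} + \frac{14 B e^{y}}{3} + \frac{2 C x^{3} e^{x y}}{3} + \frac{C x y e^{x y}}{2} + \frac{9 C e^{x y}}{2} + 4 D \sin{\left(y \right)} - \frac{2 D \cos{\left(y \right)}}{3}
This must equal f(x, y) identically; expanded, f = \frac{2 x^{3} e^{x y}}{3} + \frac{x y e^{x y}}{2} + \frac{31 e^{x} e^{y}}{2} + 14 e^{y} + \frac{9 e^{x y}}{2} - 8 \sin{\left(y \right)} + \frac{4 \cos{\left(y \right)}}{3}.
Matching coefficients of the independent functions:
  [x^{3} e^{x y}]:  \frac{2 C}{3} = \frac{2}{3}
  [e^{x} e^{y}]:  \frac{31 A}{6} = \frac{31}{2}
  [x y e^{x y}]:  \frac{C}{2} = \frac{1}{2}
  [e^{y}]:  \frac{14 B}{3} = 14
  [e^{x y}]:  \frac{9 C}{2} = \frac{9}{2}
  [\sin{\left(y \right)}]:  4 D = -8
  [\cos{\left(y \right)}]:  - \frac{2 D}{3} = \frac{4}{3}
Solving: A = 3, B = 3, C = 1, D = -2.
Check against the point condition:
  u(0, 0) = 7  ⟹  A + B + C = 7  ✓
Hence u(x, y) = 3 e^{y} + e^{x y} + 3 e^{x + y} - 2 \sin{\left(y \right)}.

Answer: u(x, y) = 3 e^{y} + e^{x y} + 3 e^{x + y} - 2 \sin{\left(y \right)}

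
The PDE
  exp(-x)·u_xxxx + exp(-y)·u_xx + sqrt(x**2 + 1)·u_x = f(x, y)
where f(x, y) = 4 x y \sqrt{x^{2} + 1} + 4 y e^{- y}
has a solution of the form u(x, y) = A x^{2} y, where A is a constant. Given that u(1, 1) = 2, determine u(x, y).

Substitute the ansatz u = A x^{2} y into the left-hand side.
Derivatives of the ansatz:
  u_xxxx = 0
  u_xx = 2 A y
  u_x = 2 A x y
Term by term:
  exp(-x)·u_xxxx = 0
  exp(-y)·u_xx = 2 A y e^{- y}
  sqrt(x**2 + 1)·u_x = 2 A x y \sqrt{x^{2} + 1}
So the left-hand side equals
  2 A x y \sqrt{x^{2} + 1} + 2 A y e^{- y}
This must equal f(x, y) = 4 x y \sqrt{x^{2} + 1} + 4 y e^{- y} identically.
Matching coefficients of the independent functions:
  [y e^{- y}, x y \sqrt{x^{2} + 1}]:  2 A = 4
Solving: A = 2.
Check against the point condition:
  u(1, 1) = 2  ⟹  A = 2  ✓
Hence u(x, y) = 2 x^{2} y.

Answer: u(x, y) = 2 x^{2} y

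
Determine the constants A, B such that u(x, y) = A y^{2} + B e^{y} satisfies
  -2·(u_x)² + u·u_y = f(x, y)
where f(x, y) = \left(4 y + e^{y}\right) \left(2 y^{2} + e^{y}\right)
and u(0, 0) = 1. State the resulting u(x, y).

Substitute the ansatz u = A y^{2} + B e^{y} into the left-hand side.
Derivatives of the ansatz:
  u_x = 0
  u_y = 2 A y + B e^{y}
Term by term:
  -2·(u_x)² = 0
  u·u_y = 2 A^{2} y^{3} + A B y^{2} e^{y} + 2 A B y e^{y} + B^{2} e^{2 y}
So the left-hand side equals
  2 A^{2} y^{3} + A B y^{2} e^{y} + 2 A B y e^{y} + B^{2} e^{2 y}
This must equal f(x, y) identically; expanded, f = 8 y^{3} + 2 y^{2} e^{y} + 4 y e^{y} + e^{2 y}.
Matching coefficients of the independent functions:
  [y^{3}]:  2 A^{2} = 8
  [y e^{y}]:  2 A B = 4
  [y^{2} e^{y}]:  A B = 2
  [e^{2 y}]:  B^{2} = 1
These equations allow (A, B) = (-2, -1) or (2, 1).
Impose the point condition(s):
  u(0, 0) = 1  ⟹  B = 1
Only A = 2, B = 1 satisfies everything.
Hence u(x, y) = 2 y^{2} + e^{y}.

Answer: u(x, y) = 2 y^{2} + e^{y}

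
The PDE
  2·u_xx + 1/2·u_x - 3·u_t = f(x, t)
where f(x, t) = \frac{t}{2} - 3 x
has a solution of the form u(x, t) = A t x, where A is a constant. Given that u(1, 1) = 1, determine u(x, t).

Substitute the ansatz u = A t x into the left-hand side.
Derivatives of the ansatz:
  u_xx = 0
  u_x = A t
  u_t = A x
Term by term:
  2·u_xx = 0
  1/2·u_x = \frac{A t}{2}
  -3·u_t = - 3 A x
So the left-hand side equals
  \frac{A t}{2} - 3 A x
This must equal f(x, t) = \frac{t}{2} - 3 x identically.
Matching coefficients of the independent functions:
  [t]:  \frac{A}{2} = \frac{1}{2}
  [x]:  - 3 A = -3
Solving: A = 1.
Check against the point condition:
  u(1, 1) = 1  ⟹  A = 1  ✓
Hence u(x, t) = t x.

Answer: u(x, t) = t x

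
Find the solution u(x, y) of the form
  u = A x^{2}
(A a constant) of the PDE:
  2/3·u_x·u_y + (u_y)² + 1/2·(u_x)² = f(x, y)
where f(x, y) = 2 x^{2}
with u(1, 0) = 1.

Substitute the ansatz u = A x^{2} into the left-hand side.
Derivatives of the ansatz:
  u_x = 2 A x
  u_y = 0
Term by term:
  2/3·u_x·u_y = 0
  (u_y)² = 0
  1/2·(u_x)² = 2 A^{2} x^{2}
So the left-hand side equals
  2 A^{2} x^{2}
This must equal f(x, y) = 2 x^{2} identically.
Matching coefficients of the independent functions:
  [x^{2}]:  2 A^{2} = 2
These equations allow (A) = (-1) or (1).
Impose the point condition(s):
  u(1, 0) = 1  ⟹  A = 1
Only A = 1 satisfies everything.
Hence u(x, y) = x^{2}.

Answer: u(x, y) = x^{2}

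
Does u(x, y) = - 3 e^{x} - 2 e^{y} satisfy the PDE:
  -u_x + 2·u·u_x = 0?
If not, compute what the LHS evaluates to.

Evaluate each term of the left-hand side for u = - 3 e^{x} - 2 e^{y}.
Derivatives:
  u_x = - 3 e^{x}
Terms:
  -u_x = 3 e^{x}
  2·u·u_x = \left(18 e^{x} + 12 e^{y}\right) e^{x}
Sum: LHS = \left(18 e^{x} + 12 e^{y} + 3\right) e^{x}
Given right-hand side: 0. Difference LHS − RHS = \left(18 e^{x} + 12 e^{y} + 3\right) e^{x} ≠ 0, so u is not a solution.

Answer: No, the LHS evaluates to \left(18 e^{x} + 12 e^{y} + 3\right) e^{x}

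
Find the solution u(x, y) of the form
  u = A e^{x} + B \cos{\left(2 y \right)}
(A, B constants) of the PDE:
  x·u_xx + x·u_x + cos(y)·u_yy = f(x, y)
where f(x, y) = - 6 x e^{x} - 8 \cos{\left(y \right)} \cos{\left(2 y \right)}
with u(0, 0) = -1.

Substitute the ansatz u = A e^{x} + B \cos{\left(2 y \right)} into the left-hand side.
Derivatives of the ansatz:
  u_xx = A e^{x}
  u_x = A e^{x}
  u_yy = - 4 B \cos{\left(2 y \right)}
Term by term:
  x·u_xx = A x e^{x}
  x·u_x = A x e^{x}
  cos(y)·u_yy = - 4 B \cos{\left(y \right)} \cos{\left(2 y \right)}
So the left-hand side equals
  2 A x e^{x} - 4 B \cos{\left(y \right)} \cos{\left(2 y \right)}
This must equal f(x, y) = - 6 x e^{x} - 8 \cos{\left(y \right)} \cos{\left(2 y \right)} identically.
Matching coefficients of the independent functions:
  [x e^{x}]:  2 A = -6
  [\cos{\left(y \right)} \cos{\left(2 y \right)}]:  - 4 B = -8
Solving: A = -3, B = 2.
Check against the point condition:
  u(0, 0) = -1  ⟹  A + B = -1  ✓
Hence u(x, y) = - 3 e^{x} + 2 \cos{\left(2 y \right)}.

Answer: u(x, y) = - 3 e^{x} + 2 \cos{\left(2 y \right)}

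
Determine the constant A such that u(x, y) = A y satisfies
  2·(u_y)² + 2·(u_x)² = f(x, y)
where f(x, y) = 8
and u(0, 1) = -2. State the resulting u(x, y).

Answer: u(x, y) = - 2 y

Derivation:
Substitute the ansatz u = A y into the left-hand side.
Derivatives of the ansatz:
  u_y = A
  u_x = 0
Term by term:
  2·(u_y)² = 2 A^{2}
  2·(u_x)² = 0
So the left-hand side equals
  2 A^{2}
This must equal f(x, y) = 8 identically.
Matching coefficients of the independent functions:
  [constant term]:  2 A^{2} = 8
These equations allow (A) = (-2) or (2).
Impose the point condition(s):
  u(0, 1) = -2  ⟹  A = -2
Only A = -2 satisfies everything.
Hence u(x, y) = - 2 y.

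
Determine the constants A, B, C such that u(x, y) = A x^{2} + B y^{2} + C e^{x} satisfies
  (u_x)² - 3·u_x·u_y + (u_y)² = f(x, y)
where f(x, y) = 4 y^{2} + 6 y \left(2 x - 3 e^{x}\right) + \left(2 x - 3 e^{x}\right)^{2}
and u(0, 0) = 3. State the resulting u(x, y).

Substitute the ansatz u = A x^{2} + B y^{2} + C e^{x} into the left-hand side.
Derivatives of the ansatz:
  u_x = 2 A x + C e^{x}
  u_y = 2 B y
Term by term:
  (u_x)² = 4 A^{2} x^{2} + 4 A C x e^{x} + C^{2} e^{2 x}
  -3·u_x·u_y = - 12 A B x y - 6 B C y e^{x}
  (u_y)² = 4 B^{2} y^{2}
So the left-hand side equals
  4 A^{2} x^{2} - 12 A B x y + 4 A C x e^{x} + 4 B^{2} y^{2} - 6 B C y e^{x} + C^{2} e^{2 x}
This must equal f(x, y) identically; expanded, f = 4 x^{2} + 12 x y - 12 x e^{x} + 4 y^{2} - 18 y e^{x} + 9 e^{2 x}.
Matching coefficients of the independent functions:
  [x^{2}]:  4 A^{2} = 4
  [y^{2}]:  4 B^{2} = 4
  [x y]:  - 12 A B = 12
  [x e^{x}]:  4 A C = -12
  [y e^{x}]:  - 6 B C = -18
  [e^{2 x}]:  C^{2} = 9
These equations allow (A, B, C) = (-1, 1, 3) or (1, -1, -3).
Impose the point condition(s):
  u(0, 0) = 3  ⟹  C = 3
Only A = -1, B = 1, C = 3 satisfies everything.
Hence u(x, y) = - x^{2} + y^{2} + 3 e^{x}.

Answer: u(x, y) = - x^{2} + y^{2} + 3 e^{x}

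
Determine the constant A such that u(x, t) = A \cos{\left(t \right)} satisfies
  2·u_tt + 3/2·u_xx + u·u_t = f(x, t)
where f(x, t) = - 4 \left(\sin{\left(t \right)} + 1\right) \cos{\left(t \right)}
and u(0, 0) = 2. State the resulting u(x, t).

Substitute the ansatz u = A \cos{\left(t \right)} into the left-hand side.
Derivatives of the ansatz:
  u_tt = - A \cos{\left(t \right)}
  u_xx = 0
  u_t = - A \sin{\left(t \right)}
Term by term:
  2·u_tt = - 2 A \cos{\left(t \right)}
  3/2·u_xx = 0
  u·u_t = - A^{2} \sin{\left(t \right)} \cos{\left(t \right)}
So the left-hand side equals
  - A^{2} \sin{\left(t \right)} \cos{\left(t \right)} - 2 A \cos{\left(t \right)}
This must equal f(x, t) identically; expanded, f = - 4 \sin{\left(t \right)} \cos{\left(t \right)} - 4 \cos{\left(t \right)}.
Matching coefficients of the independent functions:
  [\sin{\left(t \right)} \cos{\left(t \right)}]:  - A^{2} = -4
  [\cos{\left(t \right)}]:  - 2 A = -4
Solving: A = 2.
Check against the point condition:
  u(0, 0) = 2  ⟹  A = 2  ✓
Hence u(x, t) = 2 \cos{\left(t \right)}.

Answer: u(x, t) = 2 \cos{\left(t \right)}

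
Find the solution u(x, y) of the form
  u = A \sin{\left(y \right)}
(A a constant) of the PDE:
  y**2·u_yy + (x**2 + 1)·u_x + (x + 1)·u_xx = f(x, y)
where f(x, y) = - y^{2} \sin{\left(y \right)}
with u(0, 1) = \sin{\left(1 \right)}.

Substitute the ansatz u = A \sin{\left(y \right)} into the left-hand side.
Derivatives of the ansatz:
  u_yy = - A \sin{\left(y \right)}
  u_x = 0
  u_xx = 0
Term by term:
  y**2·u_yy = - A y^{2} \sin{\left(y \right)}
  (x**2 + 1)·u_x = 0
  (x + 1)·u_xx = 0
So the left-hand side equals
  - A y^{2} \sin{\left(y \right)}
This must equal f(x, y) = - y^{2} \sin{\left(y \right)} identically.
Matching coefficients of the independent functions:
  [y^{2} \sin{\left(y \right)}]:  - A = -1
Solving: A = 1.
Check against the point condition:
  u(0, 1) = \sin{\left(1 \right)}  ⟹  A \sin{\left(1 \right)} = \sin{\left(1 \right)}  ✓
Hence u(x, y) = \sin{\left(y \right)}.

Answer: u(x, y) = \sin{\left(y \right)}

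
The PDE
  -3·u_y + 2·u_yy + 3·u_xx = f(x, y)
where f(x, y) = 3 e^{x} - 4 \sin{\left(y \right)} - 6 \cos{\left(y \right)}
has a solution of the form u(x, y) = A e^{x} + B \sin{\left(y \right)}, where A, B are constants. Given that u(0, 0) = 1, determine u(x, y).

Substitute the ansatz u = A e^{x} + B \sin{\left(y \right)} into the left-hand side.
Derivatives of the ansatz:
  u_y = B \cos{\left(y \right)}
  u_yy = - B \sin{\left(y \right)}
  u_xx = A e^{x}
Term by term:
  -3·u_y = - 3 B \cos{\left(y \right)}
  2·u_yy = - 2 B \sin{\left(y \right)}
  3·u_xx = 3 A e^{x}
So the left-hand side equals
  3 A e^{x} - 2 B \sin{\left(y \right)} - 3 B \cos{\left(y \right)}
This must equal f(x, y) = 3 e^{x} - 4 \sin{\left(y \right)} - 6 \cos{\left(y \right)} identically.
Matching coefficients of the independent functions:
  [e^{x}]:  3 A = 3
  [\sin{\left(y \right)}]:  - 2 B = -4
  [\cos{\left(y \right)}]:  - 3 B = -6
Solving: A = 1, B = 2.
Check against the point condition:
  u(0, 0) = 1  ⟹  A = 1  ✓
Hence u(x, y) = e^{x} + 2 \sin{\left(y \right)}.

Answer: u(x, y) = e^{x} + 2 \sin{\left(y \right)}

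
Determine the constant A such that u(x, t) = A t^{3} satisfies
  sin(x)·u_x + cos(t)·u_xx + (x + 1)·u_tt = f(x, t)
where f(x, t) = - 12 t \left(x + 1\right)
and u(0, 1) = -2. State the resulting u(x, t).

Answer: u(x, t) = - 2 t^{3}

Derivation:
Substitute the ansatz u = A t^{3} into the left-hand side.
Derivatives of the ansatz:
  u_x = 0
  u_xx = 0
  u_tt = 6 A t
Term by term:
  sin(x)·u_x = 0
  cos(t)·u_xx = 0
  (x + 1)·u_tt = 6 A t x + 6 A t
So the left-hand side equals
  6 A t x + 6 A t
This must equal f(x, t) identically; expanded, f = - 12 t x - 12 t.
Matching coefficients of the independent functions:
  [t, t x]:  6 A = -12
Solving: A = -2.
Check against the point condition:
  u(0, 1) = -2  ⟹  A = -2  ✓
Hence u(x, t) = - 2 t^{3}.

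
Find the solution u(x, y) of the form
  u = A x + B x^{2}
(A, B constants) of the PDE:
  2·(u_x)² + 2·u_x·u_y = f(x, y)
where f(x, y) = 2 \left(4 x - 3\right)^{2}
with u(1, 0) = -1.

Substitute the ansatz u = A x + B x^{2} into the left-hand side.
Derivatives of the ansatz:
  u_x = A + 2 B x
  u_y = 0
Term by term:
  2·(u_x)² = 2 A^{2} + 8 A B x + 8 B^{2} x^{2}
  2·u_x·u_y = 0
So the left-hand side equals
  2 A^{2} + 8 A B x + 8 B^{2} x^{2}
This must equal f(x, y) identically; expanded, f = 32 x^{2} - 48 x + 18.
Matching coefficients of the independent functions:
  [constant term]:  2 A^{2} = 18
  [x]:  8 A B = -48
  [x^{2}]:  8 B^{2} = 32
These equations allow (A, B) = (-3, 2) or (3, -2).
Impose the point condition(s):
  u(1, 0) = -1  ⟹  A + B = -1
Only A = -3, B = 2 satisfies everything.
Hence u(x, y) = 2 x^{2} - 3 x.

Answer: u(x, y) = 2 x^{2} - 3 x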